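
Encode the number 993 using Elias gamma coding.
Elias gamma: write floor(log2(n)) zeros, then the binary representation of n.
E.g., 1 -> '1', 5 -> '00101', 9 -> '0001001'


num_bits = floor(log2(993)) + 1 = 10
leading_zeros = num_bits - 1 = 9
binary(993) = 1111100001

Elias gamma(993) = '000000000' + '1111100001' = 0000000001111100001 (19 bits)


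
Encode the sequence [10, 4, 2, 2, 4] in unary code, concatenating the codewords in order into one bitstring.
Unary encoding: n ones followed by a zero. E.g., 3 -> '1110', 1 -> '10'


Encode each number as n ones followed by a terminating 0:
  10 -> 11111111110 (11 bits)
  4 -> 11110 (5 bits)
  2 -> 110 (3 bits)
  2 -> 110 (3 bits)
  4 -> 11110 (5 bits)
Total length = 11 + 5 + 3 + 3 + 5 = 27 bits.

Unary([10, 4, 2, 2, 4]) = 111111111101111011011011110 (27 bits)


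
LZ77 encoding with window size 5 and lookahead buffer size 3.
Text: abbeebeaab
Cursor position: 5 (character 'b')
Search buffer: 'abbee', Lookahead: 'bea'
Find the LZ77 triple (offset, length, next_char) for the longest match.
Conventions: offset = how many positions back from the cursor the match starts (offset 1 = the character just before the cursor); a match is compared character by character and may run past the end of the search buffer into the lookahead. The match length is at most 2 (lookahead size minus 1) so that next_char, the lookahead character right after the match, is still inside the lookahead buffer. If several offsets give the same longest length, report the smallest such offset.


Try each offset into the search buffer:
  offset=1 (pos 4, char 'e'): match length 0
  offset=2 (pos 3, char 'e'): match length 0
  offset=3 (pos 2, char 'b'): match length 2
  offset=4 (pos 1, char 'b'): match length 1
  offset=5 (pos 0, char 'a'): match length 0
Longest match has length 2 at offset 3.
next_char = character at position 5 + 2 = 7 -> 'a'

Best match: offset=3, length=2 (matching 'be' starting at position 2)
LZ77 triple: (3, 2, 'a')


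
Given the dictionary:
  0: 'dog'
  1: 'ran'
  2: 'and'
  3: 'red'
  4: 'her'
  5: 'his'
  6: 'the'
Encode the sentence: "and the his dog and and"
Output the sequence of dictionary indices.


Look up each word in the dictionary:
  'and' -> 2
  'the' -> 6
  'his' -> 5
  'dog' -> 0
  'and' -> 2
  'and' -> 2

Encoded: [2, 6, 5, 0, 2, 2]


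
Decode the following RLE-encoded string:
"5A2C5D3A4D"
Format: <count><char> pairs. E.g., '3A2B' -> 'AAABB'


Expanding each <count><char> pair:
  5A -> 'AAAAA'
  2C -> 'CC'
  5D -> 'DDDDD'
  3A -> 'AAA'
  4D -> 'DDDD'

Decoded = AAAAACCDDDDDAAADDDD


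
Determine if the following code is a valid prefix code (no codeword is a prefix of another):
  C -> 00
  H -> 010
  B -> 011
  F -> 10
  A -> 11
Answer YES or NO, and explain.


Checking each pair (does one codeword prefix another?):
  C='00' vs H='010': no prefix
  C='00' vs B='011': no prefix
  C='00' vs F='10': no prefix
  C='00' vs A='11': no prefix
  H='010' vs C='00': no prefix
  H='010' vs B='011': no prefix
  H='010' vs F='10': no prefix
  H='010' vs A='11': no prefix
  B='011' vs C='00': no prefix
  B='011' vs H='010': no prefix
  B='011' vs F='10': no prefix
  B='011' vs A='11': no prefix
  F='10' vs C='00': no prefix
  F='10' vs H='010': no prefix
  F='10' vs B='011': no prefix
  F='10' vs A='11': no prefix
  A='11' vs C='00': no prefix
  A='11' vs H='010': no prefix
  A='11' vs B='011': no prefix
  A='11' vs F='10': no prefix
No violation found over all pairs.

YES -- this is a valid prefix code. No codeword is a prefix of any other codeword.


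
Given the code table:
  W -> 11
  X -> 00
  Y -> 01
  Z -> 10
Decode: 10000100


Decoding:
10 -> Z
00 -> X
01 -> Y
00 -> X


Result: ZXYX


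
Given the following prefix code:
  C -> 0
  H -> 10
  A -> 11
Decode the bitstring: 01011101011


Decoding step by step:
Bits 0 -> C
Bits 10 -> H
Bits 11 -> A
Bits 10 -> H
Bits 10 -> H
Bits 11 -> A


Decoded message: CHAHHA


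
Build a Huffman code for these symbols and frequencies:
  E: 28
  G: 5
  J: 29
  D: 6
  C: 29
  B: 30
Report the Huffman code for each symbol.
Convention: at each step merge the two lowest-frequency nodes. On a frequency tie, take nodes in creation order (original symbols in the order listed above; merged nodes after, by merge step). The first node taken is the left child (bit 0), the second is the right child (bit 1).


Huffman tree construction:
Step 1: Merge G(5) + D(6) = 11
Step 2: Merge (G+D)(11) + E(28) = 39
Step 3: Merge J(29) + C(29) = 58
Step 4: Merge B(30) + ((G+D)+E)(39) = 69
Step 5: Merge (J+C)(58) + (B+((G+D)+E))(69) = 127
Read each symbol's code off the tree from the root (left child = 0, right child = 1).

Codes:
  E: 111 (length 3)
  G: 1100 (length 4)
  J: 00 (length 2)
  D: 1101 (length 4)
  C: 01 (length 2)
  B: 10 (length 2)
Average code length: 304/127 = 2.3937 bits/symbol


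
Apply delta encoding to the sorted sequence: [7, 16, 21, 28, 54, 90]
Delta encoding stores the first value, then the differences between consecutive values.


First value: 7
Deltas:
  16 - 7 = 9
  21 - 16 = 5
  28 - 21 = 7
  54 - 28 = 26
  90 - 54 = 36


Delta encoded: [7, 9, 5, 7, 26, 36]


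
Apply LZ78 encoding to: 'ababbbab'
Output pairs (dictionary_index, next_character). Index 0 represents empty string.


LZ78 encoding steps:
Dictionary: {0: ''}
Step 1: w='' (idx 0), next='a' -> output (0, 'a'), add 'a' as idx 1
Step 2: w='' (idx 0), next='b' -> output (0, 'b'), add 'b' as idx 2
Step 3: w='a' (idx 1), next='b' -> output (1, 'b'), add 'ab' as idx 3
Step 4: w='b' (idx 2), next='b' -> output (2, 'b'), add 'bb' as idx 4
Step 5: w='ab' (idx 3), end of input -> output (3, '')


Encoded: [(0, 'a'), (0, 'b'), (1, 'b'), (2, 'b'), (3, '')]


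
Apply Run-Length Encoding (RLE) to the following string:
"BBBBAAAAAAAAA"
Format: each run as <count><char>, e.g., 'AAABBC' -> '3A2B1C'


Scanning runs left to right:
  i=0: run of 'B' x 4 -> '4B'
  i=4: run of 'A' x 9 -> '9A'

RLE = 4B9A


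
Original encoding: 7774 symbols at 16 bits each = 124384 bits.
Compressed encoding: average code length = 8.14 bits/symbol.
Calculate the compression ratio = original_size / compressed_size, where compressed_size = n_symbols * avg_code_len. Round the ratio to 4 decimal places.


original_size = n_symbols * orig_bits = 7774 * 16 = 124384 bits
compressed_size = n_symbols * avg_code_len = 7774 * 8.14 = 63280.36 bits
ratio = original_size / compressed_size = 124384 / 63280.36 = 1.9656

Compression ratio = 1.9656


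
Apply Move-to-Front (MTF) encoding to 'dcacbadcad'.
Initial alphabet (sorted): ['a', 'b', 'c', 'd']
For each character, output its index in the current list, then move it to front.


MTF encoding:
'd': index 3 in ['a', 'b', 'c', 'd'] -> ['d', 'a', 'b', 'c']
'c': index 3 in ['d', 'a', 'b', 'c'] -> ['c', 'd', 'a', 'b']
'a': index 2 in ['c', 'd', 'a', 'b'] -> ['a', 'c', 'd', 'b']
'c': index 1 in ['a', 'c', 'd', 'b'] -> ['c', 'a', 'd', 'b']
'b': index 3 in ['c', 'a', 'd', 'b'] -> ['b', 'c', 'a', 'd']
'a': index 2 in ['b', 'c', 'a', 'd'] -> ['a', 'b', 'c', 'd']
'd': index 3 in ['a', 'b', 'c', 'd'] -> ['d', 'a', 'b', 'c']
'c': index 3 in ['d', 'a', 'b', 'c'] -> ['c', 'd', 'a', 'b']
'a': index 2 in ['c', 'd', 'a', 'b'] -> ['a', 'c', 'd', 'b']
'd': index 2 in ['a', 'c', 'd', 'b'] -> ['d', 'a', 'c', 'b']


Output: [3, 3, 2, 1, 3, 2, 3, 3, 2, 2]


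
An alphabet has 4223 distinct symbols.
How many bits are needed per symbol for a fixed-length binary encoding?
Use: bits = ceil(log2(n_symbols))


log2(4223) = 12.0441
Bracket: 2^12 = 4096 < 4223 <= 2^13 = 8192
So ceil(log2(4223)) = 13

bits = ceil(log2(4223)) = ceil(12.0441) = 13 bits


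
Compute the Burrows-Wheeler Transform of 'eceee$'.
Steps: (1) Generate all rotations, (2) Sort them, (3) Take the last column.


Rotations (sorted):
  0: $eceee -> last char: e
  1: ceee$e -> last char: e
  2: e$ecee -> last char: e
  3: eceee$ -> last char: $
  4: ee$ece -> last char: e
  5: eee$ec -> last char: c


BWT = eee$ec


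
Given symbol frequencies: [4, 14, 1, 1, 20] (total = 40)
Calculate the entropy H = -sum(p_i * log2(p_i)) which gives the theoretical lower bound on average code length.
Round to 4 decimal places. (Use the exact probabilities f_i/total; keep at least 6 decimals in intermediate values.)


Per-symbol terms -p_i * log2(p_i) with p_i = f_i/40:
  p = 4/40 = 0.100000: log2(p) = -3.321928, -p*log2(p) = 0.332193
  p = 14/40 = 0.350000: log2(p) = -1.514573, -p*log2(p) = 0.530101
  p = 1/40 = 0.025000: log2(p) = -5.321928, -p*log2(p) = 0.133048
  p = 1/40 = 0.025000: log2(p) = -5.321928, -p*log2(p) = 0.133048
  p = 20/40 = 0.500000: log2(p) = -1.000000, -p*log2(p) = 0.500000
H = 0.332193 + 0.530101 + 0.133048 + 0.133048 + 0.500000 = 1.628390

H = 1.6284 bits/symbol


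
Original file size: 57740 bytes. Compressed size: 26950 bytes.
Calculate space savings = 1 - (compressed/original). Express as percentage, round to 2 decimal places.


ratio = compressed/original = 26950/57740 = 0.466747
savings = 1 - ratio = 1 - 0.466747 = 0.533253
as a percentage: 0.533253 * 100 = 53.33%

Space savings = 1 - 26950/57740 = 53.33%


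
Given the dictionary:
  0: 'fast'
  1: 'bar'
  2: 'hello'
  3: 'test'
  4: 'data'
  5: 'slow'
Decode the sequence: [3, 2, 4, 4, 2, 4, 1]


Look up each index in the dictionary:
  3 -> 'test'
  2 -> 'hello'
  4 -> 'data'
  4 -> 'data'
  2 -> 'hello'
  4 -> 'data'
  1 -> 'bar'

Decoded: "test hello data data hello data bar"


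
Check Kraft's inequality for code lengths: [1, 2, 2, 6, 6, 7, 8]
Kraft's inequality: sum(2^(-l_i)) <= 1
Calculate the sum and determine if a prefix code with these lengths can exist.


Sum = 2^(-1) + 2^(-2) + 2^(-2) + 2^(-6) + 2^(-6) + 2^(-7) + 2^(-8)
    = 0.5 + 0.25 + 0.25 + 0.015625 + 0.015625 + 0.0078125 + 0.00390625
    = 267/256 = 1.04296875
Since 1.04296875 > 1, Kraft's inequality is NOT satisfied.
A prefix code with these lengths CANNOT exist.

Kraft sum = 1.04296875. Not satisfied.


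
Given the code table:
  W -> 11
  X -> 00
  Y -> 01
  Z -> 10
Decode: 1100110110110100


Decoding:
11 -> W
00 -> X
11 -> W
01 -> Y
10 -> Z
11 -> W
01 -> Y
00 -> X


Result: WXWYZWYX


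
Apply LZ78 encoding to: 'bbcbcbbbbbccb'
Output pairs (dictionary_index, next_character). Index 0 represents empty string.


LZ78 encoding steps:
Dictionary: {0: ''}
Step 1: w='' (idx 0), next='b' -> output (0, 'b'), add 'b' as idx 1
Step 2: w='b' (idx 1), next='c' -> output (1, 'c'), add 'bc' as idx 2
Step 3: w='bc' (idx 2), next='b' -> output (2, 'b'), add 'bcb' as idx 3
Step 4: w='b' (idx 1), next='b' -> output (1, 'b'), add 'bb' as idx 4
Step 5: w='bb' (idx 4), next='c' -> output (4, 'c'), add 'bbc' as idx 5
Step 6: w='' (idx 0), next='c' -> output (0, 'c'), add 'c' as idx 6
Step 7: w='b' (idx 1), end of input -> output (1, '')


Encoded: [(0, 'b'), (1, 'c'), (2, 'b'), (1, 'b'), (4, 'c'), (0, 'c'), (1, '')]


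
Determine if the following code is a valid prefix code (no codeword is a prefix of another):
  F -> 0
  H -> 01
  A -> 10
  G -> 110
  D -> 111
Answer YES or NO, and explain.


Checking each pair (does one codeword prefix another?):
  F='0' vs H='01': prefix -- VIOLATION

NO -- this is NOT a valid prefix code. F (0) is a prefix of H (01).


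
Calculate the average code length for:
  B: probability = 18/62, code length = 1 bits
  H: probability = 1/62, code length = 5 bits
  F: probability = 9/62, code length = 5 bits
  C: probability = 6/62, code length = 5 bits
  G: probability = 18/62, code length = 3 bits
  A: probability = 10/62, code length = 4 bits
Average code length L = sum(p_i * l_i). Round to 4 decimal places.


Weighted contributions p_i * l_i:
  B: (18/62) * 1 = 18/62
  H: (1/62) * 5 = 5/62
  F: (9/62) * 5 = 45/62
  C: (6/62) * 5 = 30/62
  G: (18/62) * 3 = 54/62
  A: (10/62) * 4 = 40/62
Sum = (18 + 5 + 45 + 30 + 54 + 40)/62 = 192/62

L = 192/62 = 3.0968 bits/symbol


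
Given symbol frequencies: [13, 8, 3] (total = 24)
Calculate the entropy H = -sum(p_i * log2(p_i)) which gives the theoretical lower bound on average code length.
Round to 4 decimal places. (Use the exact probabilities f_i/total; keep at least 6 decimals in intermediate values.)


Per-symbol terms -p_i * log2(p_i) with p_i = f_i/24:
  p = 13/24 = 0.541667: log2(p) = -0.884523, -p*log2(p) = 0.479117
  p = 8/24 = 0.333333: log2(p) = -1.584963, -p*log2(p) = 0.528321
  p = 3/24 = 0.125000: log2(p) = -3.000000, -p*log2(p) = 0.375000
H = 0.479117 + 0.528321 + 0.375000 = 1.382438

H = 1.3824 bits/symbol


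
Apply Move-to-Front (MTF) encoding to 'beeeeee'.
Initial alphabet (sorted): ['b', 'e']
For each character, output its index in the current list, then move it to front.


MTF encoding:
'b': index 0 in ['b', 'e'] -> ['b', 'e']
'e': index 1 in ['b', 'e'] -> ['e', 'b']
'e': index 0 in ['e', 'b'] -> ['e', 'b']
'e': index 0 in ['e', 'b'] -> ['e', 'b']
'e': index 0 in ['e', 'b'] -> ['e', 'b']
'e': index 0 in ['e', 'b'] -> ['e', 'b']
'e': index 0 in ['e', 'b'] -> ['e', 'b']


Output: [0, 1, 0, 0, 0, 0, 0]


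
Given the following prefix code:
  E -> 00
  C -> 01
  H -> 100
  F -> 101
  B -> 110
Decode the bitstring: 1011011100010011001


Decoding step by step:
Bits 101 -> F
Bits 101 -> F
Bits 110 -> B
Bits 00 -> E
Bits 100 -> H
Bits 110 -> B
Bits 01 -> C


Decoded message: FFBEHBC


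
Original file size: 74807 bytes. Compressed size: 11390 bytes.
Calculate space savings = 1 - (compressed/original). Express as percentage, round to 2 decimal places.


ratio = compressed/original = 11390/74807 = 0.152258
savings = 1 - ratio = 1 - 0.152258 = 0.847742
as a percentage: 0.847742 * 100 = 84.77%

Space savings = 1 - 11390/74807 = 84.77%


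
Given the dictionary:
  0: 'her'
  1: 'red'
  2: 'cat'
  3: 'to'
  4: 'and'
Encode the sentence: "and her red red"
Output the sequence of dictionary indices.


Look up each word in the dictionary:
  'and' -> 4
  'her' -> 0
  'red' -> 1
  'red' -> 1

Encoded: [4, 0, 1, 1]


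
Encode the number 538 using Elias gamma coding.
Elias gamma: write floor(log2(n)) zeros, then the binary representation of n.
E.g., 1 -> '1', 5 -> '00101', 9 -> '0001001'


num_bits = floor(log2(538)) + 1 = 10
leading_zeros = num_bits - 1 = 9
binary(538) = 1000011010

Elias gamma(538) = '000000000' + '1000011010' = 0000000001000011010 (19 bits)


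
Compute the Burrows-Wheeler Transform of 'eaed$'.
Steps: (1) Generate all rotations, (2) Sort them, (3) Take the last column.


Rotations (sorted):
  0: $eaed -> last char: d
  1: aed$e -> last char: e
  2: d$eae -> last char: e
  3: eaed$ -> last char: $
  4: ed$ea -> last char: a


BWT = dee$a


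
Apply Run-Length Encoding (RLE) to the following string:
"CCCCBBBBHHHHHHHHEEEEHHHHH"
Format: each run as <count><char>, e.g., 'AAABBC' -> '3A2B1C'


Scanning runs left to right:
  i=0: run of 'C' x 4 -> '4C'
  i=4: run of 'B' x 4 -> '4B'
  i=8: run of 'H' x 8 -> '8H'
  i=16: run of 'E' x 4 -> '4E'
  i=20: run of 'H' x 5 -> '5H'

RLE = 4C4B8H4E5H


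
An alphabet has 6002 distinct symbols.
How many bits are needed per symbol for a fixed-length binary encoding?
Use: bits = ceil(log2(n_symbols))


log2(6002) = 12.5512
Bracket: 2^12 = 4096 < 6002 <= 2^13 = 8192
So ceil(log2(6002)) = 13

bits = ceil(log2(6002)) = ceil(12.5512) = 13 bits


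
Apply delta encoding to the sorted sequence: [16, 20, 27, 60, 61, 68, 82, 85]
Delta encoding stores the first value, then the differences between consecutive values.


First value: 16
Deltas:
  20 - 16 = 4
  27 - 20 = 7
  60 - 27 = 33
  61 - 60 = 1
  68 - 61 = 7
  82 - 68 = 14
  85 - 82 = 3


Delta encoded: [16, 4, 7, 33, 1, 7, 14, 3]


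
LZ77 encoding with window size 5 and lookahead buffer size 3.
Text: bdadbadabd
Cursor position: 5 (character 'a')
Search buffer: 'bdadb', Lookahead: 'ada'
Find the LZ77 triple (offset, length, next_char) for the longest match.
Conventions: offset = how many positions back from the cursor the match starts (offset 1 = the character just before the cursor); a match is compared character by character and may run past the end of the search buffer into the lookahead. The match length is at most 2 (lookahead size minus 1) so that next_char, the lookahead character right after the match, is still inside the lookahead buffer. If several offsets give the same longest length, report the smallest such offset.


Try each offset into the search buffer:
  offset=1 (pos 4, char 'b'): match length 0
  offset=2 (pos 3, char 'd'): match length 0
  offset=3 (pos 2, char 'a'): match length 2
  offset=4 (pos 1, char 'd'): match length 0
  offset=5 (pos 0, char 'b'): match length 0
Longest match has length 2 at offset 3.
next_char = character at position 5 + 2 = 7 -> 'a'

Best match: offset=3, length=2 (matching 'ad' starting at position 2)
LZ77 triple: (3, 2, 'a')


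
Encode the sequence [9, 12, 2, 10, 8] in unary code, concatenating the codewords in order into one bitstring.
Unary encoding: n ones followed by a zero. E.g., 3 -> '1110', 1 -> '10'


Encode each number as n ones followed by a terminating 0:
  9 -> 1111111110 (10 bits)
  12 -> 1111111111110 (13 bits)
  2 -> 110 (3 bits)
  10 -> 11111111110 (11 bits)
  8 -> 111111110 (9 bits)
Total length = 10 + 13 + 3 + 11 + 9 = 46 bits.

Unary([9, 12, 2, 10, 8]) = 1111111110111111111111011011111111110111111110 (46 bits)


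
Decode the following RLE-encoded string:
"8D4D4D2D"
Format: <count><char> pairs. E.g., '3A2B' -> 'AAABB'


Expanding each <count><char> pair:
  8D -> 'DDDDDDDD'
  4D -> 'DDDD'
  4D -> 'DDDD'
  2D -> 'DD'

Decoded = DDDDDDDDDDDDDDDDDD


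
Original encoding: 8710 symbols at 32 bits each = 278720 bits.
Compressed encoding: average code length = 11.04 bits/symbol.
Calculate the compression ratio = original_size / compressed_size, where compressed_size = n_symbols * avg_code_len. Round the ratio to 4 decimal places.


original_size = n_symbols * orig_bits = 8710 * 32 = 278720 bits
compressed_size = n_symbols * avg_code_len = 8710 * 11.04 = 96158.4 bits
ratio = original_size / compressed_size = 278720 / 96158.4 = 2.8986

Compression ratio = 2.8986


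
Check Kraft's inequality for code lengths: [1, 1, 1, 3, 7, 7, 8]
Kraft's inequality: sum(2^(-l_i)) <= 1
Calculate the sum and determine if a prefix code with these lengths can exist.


Sum = 2^(-1) + 2^(-1) + 2^(-1) + 2^(-3) + 2^(-7) + 2^(-7) + 2^(-8)
    = 0.5 + 0.5 + 0.5 + 0.125 + 0.0078125 + 0.0078125 + 0.00390625
    = 421/256 = 1.64453125
Since 1.64453125 > 1, Kraft's inequality is NOT satisfied.
A prefix code with these lengths CANNOT exist.

Kraft sum = 1.64453125. Not satisfied.


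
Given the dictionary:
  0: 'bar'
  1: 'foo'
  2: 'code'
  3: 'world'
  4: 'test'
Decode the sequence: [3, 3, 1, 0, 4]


Look up each index in the dictionary:
  3 -> 'world'
  3 -> 'world'
  1 -> 'foo'
  0 -> 'bar'
  4 -> 'test'

Decoded: "world world foo bar test"


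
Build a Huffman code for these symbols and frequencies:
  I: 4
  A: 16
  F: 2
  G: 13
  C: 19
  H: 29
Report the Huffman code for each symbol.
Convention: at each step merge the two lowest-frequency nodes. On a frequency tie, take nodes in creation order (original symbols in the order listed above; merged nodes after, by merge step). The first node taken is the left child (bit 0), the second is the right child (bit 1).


Huffman tree construction:
Step 1: Merge F(2) + I(4) = 6
Step 2: Merge (F+I)(6) + G(13) = 19
Step 3: Merge A(16) + C(19) = 35
Step 4: Merge ((F+I)+G)(19) + H(29) = 48
Step 5: Merge (A+C)(35) + (((F+I)+G)+H)(48) = 83
Read each symbol's code off the tree from the root (left child = 0, right child = 1).

Codes:
  I: 1001 (length 4)
  A: 00 (length 2)
  F: 1000 (length 4)
  G: 101 (length 3)
  C: 01 (length 2)
  H: 11 (length 2)
Average code length: 191/83 = 2.3012 bits/symbol


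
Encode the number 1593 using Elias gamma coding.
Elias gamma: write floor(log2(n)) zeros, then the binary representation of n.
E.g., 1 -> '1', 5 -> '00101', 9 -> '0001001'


num_bits = floor(log2(1593)) + 1 = 11
leading_zeros = num_bits - 1 = 10
binary(1593) = 11000111001

Elias gamma(1593) = '0000000000' + '11000111001' = 000000000011000111001 (21 bits)


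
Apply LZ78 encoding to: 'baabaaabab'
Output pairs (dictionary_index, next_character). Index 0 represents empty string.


LZ78 encoding steps:
Dictionary: {0: ''}
Step 1: w='' (idx 0), next='b' -> output (0, 'b'), add 'b' as idx 1
Step 2: w='' (idx 0), next='a' -> output (0, 'a'), add 'a' as idx 2
Step 3: w='a' (idx 2), next='b' -> output (2, 'b'), add 'ab' as idx 3
Step 4: w='a' (idx 2), next='a' -> output (2, 'a'), add 'aa' as idx 4
Step 5: w='ab' (idx 3), next='a' -> output (3, 'a'), add 'aba' as idx 5
Step 6: w='b' (idx 1), end of input -> output (1, '')


Encoded: [(0, 'b'), (0, 'a'), (2, 'b'), (2, 'a'), (3, 'a'), (1, '')]


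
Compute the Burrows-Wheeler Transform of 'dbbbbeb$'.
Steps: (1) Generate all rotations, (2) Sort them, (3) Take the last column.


Rotations (sorted):
  0: $dbbbbeb -> last char: b
  1: b$dbbbbe -> last char: e
  2: bbbbeb$d -> last char: d
  3: bbbeb$db -> last char: b
  4: bbeb$dbb -> last char: b
  5: beb$dbbb -> last char: b
  6: dbbbbeb$ -> last char: $
  7: eb$dbbbb -> last char: b


BWT = bedbbb$b


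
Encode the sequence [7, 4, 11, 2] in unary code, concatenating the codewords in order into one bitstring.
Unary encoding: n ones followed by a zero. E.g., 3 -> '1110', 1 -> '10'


Encode each number as n ones followed by a terminating 0:
  7 -> 11111110 (8 bits)
  4 -> 11110 (5 bits)
  11 -> 111111111110 (12 bits)
  2 -> 110 (3 bits)
Total length = 8 + 5 + 12 + 3 = 28 bits.

Unary([7, 4, 11, 2]) = 1111111011110111111111110110 (28 bits)


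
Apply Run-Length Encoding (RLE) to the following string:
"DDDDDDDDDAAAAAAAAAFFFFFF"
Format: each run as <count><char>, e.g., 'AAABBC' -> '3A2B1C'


Scanning runs left to right:
  i=0: run of 'D' x 9 -> '9D'
  i=9: run of 'A' x 9 -> '9A'
  i=18: run of 'F' x 6 -> '6F'

RLE = 9D9A6F


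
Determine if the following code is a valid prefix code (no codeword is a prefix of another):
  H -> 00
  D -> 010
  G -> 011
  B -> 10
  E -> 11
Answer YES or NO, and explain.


Checking each pair (does one codeword prefix another?):
  H='00' vs D='010': no prefix
  H='00' vs G='011': no prefix
  H='00' vs B='10': no prefix
  H='00' vs E='11': no prefix
  D='010' vs H='00': no prefix
  D='010' vs G='011': no prefix
  D='010' vs B='10': no prefix
  D='010' vs E='11': no prefix
  G='011' vs H='00': no prefix
  G='011' vs D='010': no prefix
  G='011' vs B='10': no prefix
  G='011' vs E='11': no prefix
  B='10' vs H='00': no prefix
  B='10' vs D='010': no prefix
  B='10' vs G='011': no prefix
  B='10' vs E='11': no prefix
  E='11' vs H='00': no prefix
  E='11' vs D='010': no prefix
  E='11' vs G='011': no prefix
  E='11' vs B='10': no prefix
No violation found over all pairs.

YES -- this is a valid prefix code. No codeword is a prefix of any other codeword.


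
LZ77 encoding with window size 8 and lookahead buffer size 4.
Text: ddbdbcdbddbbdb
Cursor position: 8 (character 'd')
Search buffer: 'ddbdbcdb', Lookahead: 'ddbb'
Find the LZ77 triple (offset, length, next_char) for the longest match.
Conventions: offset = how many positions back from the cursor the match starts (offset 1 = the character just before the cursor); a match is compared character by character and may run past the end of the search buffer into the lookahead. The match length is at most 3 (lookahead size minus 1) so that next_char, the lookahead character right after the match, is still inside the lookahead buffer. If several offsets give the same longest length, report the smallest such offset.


Try each offset into the search buffer:
  offset=1 (pos 7, char 'b'): match length 0
  offset=2 (pos 6, char 'd'): match length 1
  offset=3 (pos 5, char 'c'): match length 0
  offset=4 (pos 4, char 'b'): match length 0
  offset=5 (pos 3, char 'd'): match length 1
  offset=6 (pos 2, char 'b'): match length 0
  offset=7 (pos 1, char 'd'): match length 1
  offset=8 (pos 0, char 'd'): match length 3
Longest match has length 3 at offset 8.
next_char = character at position 8 + 3 = 11 -> 'b'

Best match: offset=8, length=3 (matching 'ddb' starting at position 0)
LZ77 triple: (8, 3, 'b')


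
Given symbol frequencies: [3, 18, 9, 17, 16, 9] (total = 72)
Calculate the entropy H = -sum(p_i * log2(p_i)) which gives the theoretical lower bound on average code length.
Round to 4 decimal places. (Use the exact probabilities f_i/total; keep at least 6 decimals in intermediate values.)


Per-symbol terms -p_i * log2(p_i) with p_i = f_i/72:
  p = 3/72 = 0.041667: log2(p) = -4.584963, -p*log2(p) = 0.191040
  p = 18/72 = 0.250000: log2(p) = -2.000000, -p*log2(p) = 0.500000
  p = 9/72 = 0.125000: log2(p) = -3.000000, -p*log2(p) = 0.375000
  p = 17/72 = 0.236111: log2(p) = -2.082462, -p*log2(p) = 0.491692
  p = 16/72 = 0.222222: log2(p) = -2.169925, -p*log2(p) = 0.482206
  p = 9/72 = 0.125000: log2(p) = -3.000000, -p*log2(p) = 0.375000
H = 0.191040 + 0.500000 + 0.375000 + 0.491692 + 0.482206 + 0.375000 = 2.414938

H = 2.4149 bits/symbol


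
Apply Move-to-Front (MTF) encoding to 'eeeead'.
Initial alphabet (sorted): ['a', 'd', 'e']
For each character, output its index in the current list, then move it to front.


MTF encoding:
'e': index 2 in ['a', 'd', 'e'] -> ['e', 'a', 'd']
'e': index 0 in ['e', 'a', 'd'] -> ['e', 'a', 'd']
'e': index 0 in ['e', 'a', 'd'] -> ['e', 'a', 'd']
'e': index 0 in ['e', 'a', 'd'] -> ['e', 'a', 'd']
'a': index 1 in ['e', 'a', 'd'] -> ['a', 'e', 'd']
'd': index 2 in ['a', 'e', 'd'] -> ['d', 'a', 'e']


Output: [2, 0, 0, 0, 1, 2]


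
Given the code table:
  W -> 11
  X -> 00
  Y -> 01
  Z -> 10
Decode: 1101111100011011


Decoding:
11 -> W
01 -> Y
11 -> W
11 -> W
00 -> X
01 -> Y
10 -> Z
11 -> W


Result: WYWWXYZW


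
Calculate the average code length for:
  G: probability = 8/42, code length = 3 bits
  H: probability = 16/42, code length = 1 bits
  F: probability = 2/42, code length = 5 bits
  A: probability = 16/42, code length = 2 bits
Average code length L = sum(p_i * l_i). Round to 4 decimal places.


Weighted contributions p_i * l_i:
  G: (8/42) * 3 = 24/42
  H: (16/42) * 1 = 16/42
  F: (2/42) * 5 = 10/42
  A: (16/42) * 2 = 32/42
Sum = (24 + 16 + 10 + 32)/42 = 82/42

L = 82/42 = 1.9524 bits/symbol


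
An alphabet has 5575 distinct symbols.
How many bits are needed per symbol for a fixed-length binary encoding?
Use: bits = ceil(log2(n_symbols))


log2(5575) = 12.4448
Bracket: 2^12 = 4096 < 5575 <= 2^13 = 8192
So ceil(log2(5575)) = 13

bits = ceil(log2(5575)) = ceil(12.4448) = 13 bits


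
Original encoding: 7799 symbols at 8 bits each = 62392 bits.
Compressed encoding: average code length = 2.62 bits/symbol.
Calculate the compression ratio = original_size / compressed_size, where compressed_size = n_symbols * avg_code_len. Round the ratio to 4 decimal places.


original_size = n_symbols * orig_bits = 7799 * 8 = 62392 bits
compressed_size = n_symbols * avg_code_len = 7799 * 2.62 = 20433.38 bits
ratio = original_size / compressed_size = 62392 / 20433.38 = 3.0534

Compression ratio = 3.0534


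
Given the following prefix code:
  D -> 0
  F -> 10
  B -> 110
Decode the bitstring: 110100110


Decoding step by step:
Bits 110 -> B
Bits 10 -> F
Bits 0 -> D
Bits 110 -> B


Decoded message: BFDB


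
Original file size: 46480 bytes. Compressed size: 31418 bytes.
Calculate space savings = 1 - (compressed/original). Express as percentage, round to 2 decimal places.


ratio = compressed/original = 31418/46480 = 0.675947
savings = 1 - ratio = 1 - 0.675947 = 0.324053
as a percentage: 0.324053 * 100 = 32.41%

Space savings = 1 - 31418/46480 = 32.41%


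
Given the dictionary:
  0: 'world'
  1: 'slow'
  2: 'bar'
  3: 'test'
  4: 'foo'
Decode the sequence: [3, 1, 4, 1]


Look up each index in the dictionary:
  3 -> 'test'
  1 -> 'slow'
  4 -> 'foo'
  1 -> 'slow'

Decoded: "test slow foo slow"


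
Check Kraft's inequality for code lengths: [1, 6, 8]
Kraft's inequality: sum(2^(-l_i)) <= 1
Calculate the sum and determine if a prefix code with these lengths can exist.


Sum = 2^(-1) + 2^(-6) + 2^(-8)
    = 0.5 + 0.015625 + 0.00390625
    = 133/256 = 0.51953125
Since 0.51953125 <= 1, Kraft's inequality IS satisfied.
A prefix code with these lengths CAN exist.

Kraft sum = 0.51953125. Satisfied.


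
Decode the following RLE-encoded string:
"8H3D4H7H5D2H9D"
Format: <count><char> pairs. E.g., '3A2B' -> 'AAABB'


Expanding each <count><char> pair:
  8H -> 'HHHHHHHH'
  3D -> 'DDD'
  4H -> 'HHHH'
  7H -> 'HHHHHHH'
  5D -> 'DDDDD'
  2H -> 'HH'
  9D -> 'DDDDDDDDD'

Decoded = HHHHHHHHDDDHHHHHHHHHHHDDDDDHHDDDDDDDDD


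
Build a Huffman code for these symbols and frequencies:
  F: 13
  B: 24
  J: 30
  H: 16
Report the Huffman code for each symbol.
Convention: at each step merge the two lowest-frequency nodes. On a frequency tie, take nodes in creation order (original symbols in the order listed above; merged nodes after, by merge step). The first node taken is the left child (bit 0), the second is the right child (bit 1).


Huffman tree construction:
Step 1: Merge F(13) + H(16) = 29
Step 2: Merge B(24) + (F+H)(29) = 53
Step 3: Merge J(30) + (B+(F+H))(53) = 83
Read each symbol's code off the tree from the root (left child = 0, right child = 1).

Codes:
  F: 110 (length 3)
  B: 10 (length 2)
  J: 0 (length 1)
  H: 111 (length 3)
Average code length: 165/83 = 1.9880 bits/symbol


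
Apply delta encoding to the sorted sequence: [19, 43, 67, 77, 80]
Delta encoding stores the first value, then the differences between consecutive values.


First value: 19
Deltas:
  43 - 19 = 24
  67 - 43 = 24
  77 - 67 = 10
  80 - 77 = 3


Delta encoded: [19, 24, 24, 10, 3]


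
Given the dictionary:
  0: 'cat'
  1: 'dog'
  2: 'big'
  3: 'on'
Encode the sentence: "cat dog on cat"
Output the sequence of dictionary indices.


Look up each word in the dictionary:
  'cat' -> 0
  'dog' -> 1
  'on' -> 3
  'cat' -> 0

Encoded: [0, 1, 3, 0]


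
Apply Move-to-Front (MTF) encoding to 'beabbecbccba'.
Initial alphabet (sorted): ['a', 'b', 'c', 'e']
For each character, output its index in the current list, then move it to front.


MTF encoding:
'b': index 1 in ['a', 'b', 'c', 'e'] -> ['b', 'a', 'c', 'e']
'e': index 3 in ['b', 'a', 'c', 'e'] -> ['e', 'b', 'a', 'c']
'a': index 2 in ['e', 'b', 'a', 'c'] -> ['a', 'e', 'b', 'c']
'b': index 2 in ['a', 'e', 'b', 'c'] -> ['b', 'a', 'e', 'c']
'b': index 0 in ['b', 'a', 'e', 'c'] -> ['b', 'a', 'e', 'c']
'e': index 2 in ['b', 'a', 'e', 'c'] -> ['e', 'b', 'a', 'c']
'c': index 3 in ['e', 'b', 'a', 'c'] -> ['c', 'e', 'b', 'a']
'b': index 2 in ['c', 'e', 'b', 'a'] -> ['b', 'c', 'e', 'a']
'c': index 1 in ['b', 'c', 'e', 'a'] -> ['c', 'b', 'e', 'a']
'c': index 0 in ['c', 'b', 'e', 'a'] -> ['c', 'b', 'e', 'a']
'b': index 1 in ['c', 'b', 'e', 'a'] -> ['b', 'c', 'e', 'a']
'a': index 3 in ['b', 'c', 'e', 'a'] -> ['a', 'b', 'c', 'e']


Output: [1, 3, 2, 2, 0, 2, 3, 2, 1, 0, 1, 3]


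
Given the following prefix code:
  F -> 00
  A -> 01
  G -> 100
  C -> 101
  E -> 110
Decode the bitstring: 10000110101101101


Decoding step by step:
Bits 100 -> G
Bits 00 -> F
Bits 110 -> E
Bits 101 -> C
Bits 101 -> C
Bits 101 -> C


Decoded message: GFECCC


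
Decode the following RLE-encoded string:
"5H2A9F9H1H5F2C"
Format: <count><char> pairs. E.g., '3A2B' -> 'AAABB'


Expanding each <count><char> pair:
  5H -> 'HHHHH'
  2A -> 'AA'
  9F -> 'FFFFFFFFF'
  9H -> 'HHHHHHHHH'
  1H -> 'H'
  5F -> 'FFFFF'
  2C -> 'CC'

Decoded = HHHHHAAFFFFFFFFFHHHHHHHHHHFFFFFCC


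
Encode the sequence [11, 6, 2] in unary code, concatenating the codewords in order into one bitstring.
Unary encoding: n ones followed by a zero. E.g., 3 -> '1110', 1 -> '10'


Encode each number as n ones followed by a terminating 0:
  11 -> 111111111110 (12 bits)
  6 -> 1111110 (7 bits)
  2 -> 110 (3 bits)
Total length = 12 + 7 + 3 = 22 bits.

Unary([11, 6, 2]) = 1111111111101111110110 (22 bits)


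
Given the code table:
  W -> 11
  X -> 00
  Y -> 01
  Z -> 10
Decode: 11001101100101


Decoding:
11 -> W
00 -> X
11 -> W
01 -> Y
10 -> Z
01 -> Y
01 -> Y


Result: WXWYZYY


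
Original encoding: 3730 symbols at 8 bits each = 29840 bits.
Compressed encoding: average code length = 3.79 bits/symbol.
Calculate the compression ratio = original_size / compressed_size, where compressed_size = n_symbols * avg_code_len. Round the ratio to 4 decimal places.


original_size = n_symbols * orig_bits = 3730 * 8 = 29840 bits
compressed_size = n_symbols * avg_code_len = 3730 * 3.79 = 14136.7 bits
ratio = original_size / compressed_size = 29840 / 14136.7 = 2.1108

Compression ratio = 2.1108


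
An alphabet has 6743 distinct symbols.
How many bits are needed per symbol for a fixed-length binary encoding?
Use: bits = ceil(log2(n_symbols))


log2(6743) = 12.7192
Bracket: 2^12 = 4096 < 6743 <= 2^13 = 8192
So ceil(log2(6743)) = 13

bits = ceil(log2(6743)) = ceil(12.7192) = 13 bits


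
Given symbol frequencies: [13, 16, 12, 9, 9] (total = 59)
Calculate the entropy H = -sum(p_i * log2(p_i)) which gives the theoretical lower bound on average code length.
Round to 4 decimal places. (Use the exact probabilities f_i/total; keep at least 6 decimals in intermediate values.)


Per-symbol terms -p_i * log2(p_i) with p_i = f_i/59:
  p = 13/59 = 0.220339: log2(p) = -2.182203, -p*log2(p) = 0.480824
  p = 16/59 = 0.271186: log2(p) = -1.882643, -p*log2(p) = 0.510547
  p = 12/59 = 0.203390: log2(p) = -2.297681, -p*log2(p) = 0.467325
  p = 9/59 = 0.152542: log2(p) = -2.712718, -p*log2(p) = 0.413804
  p = 9/59 = 0.152542: log2(p) = -2.712718, -p*log2(p) = 0.413804
H = 0.480824 + 0.510547 + 0.467325 + 0.413804 + 0.413804 = 2.286304

H = 2.2863 bits/symbol


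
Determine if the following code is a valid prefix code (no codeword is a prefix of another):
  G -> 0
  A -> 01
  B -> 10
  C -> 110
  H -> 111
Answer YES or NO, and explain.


Checking each pair (does one codeword prefix another?):
  G='0' vs A='01': prefix -- VIOLATION

NO -- this is NOT a valid prefix code. G (0) is a prefix of A (01).


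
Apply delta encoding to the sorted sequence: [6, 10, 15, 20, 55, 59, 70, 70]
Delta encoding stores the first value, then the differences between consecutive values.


First value: 6
Deltas:
  10 - 6 = 4
  15 - 10 = 5
  20 - 15 = 5
  55 - 20 = 35
  59 - 55 = 4
  70 - 59 = 11
  70 - 70 = 0


Delta encoded: [6, 4, 5, 5, 35, 4, 11, 0]


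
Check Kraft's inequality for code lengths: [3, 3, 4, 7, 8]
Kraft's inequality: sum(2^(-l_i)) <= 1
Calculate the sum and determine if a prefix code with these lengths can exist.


Sum = 2^(-3) + 2^(-3) + 2^(-4) + 2^(-7) + 2^(-8)
    = 0.125 + 0.125 + 0.0625 + 0.0078125 + 0.00390625
    = 83/256 = 0.32421875
Since 0.32421875 <= 1, Kraft's inequality IS satisfied.
A prefix code with these lengths CAN exist.

Kraft sum = 0.32421875. Satisfied.


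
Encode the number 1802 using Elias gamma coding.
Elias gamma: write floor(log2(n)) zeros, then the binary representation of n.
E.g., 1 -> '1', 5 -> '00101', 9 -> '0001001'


num_bits = floor(log2(1802)) + 1 = 11
leading_zeros = num_bits - 1 = 10
binary(1802) = 11100001010

Elias gamma(1802) = '0000000000' + '11100001010' = 000000000011100001010 (21 bits)


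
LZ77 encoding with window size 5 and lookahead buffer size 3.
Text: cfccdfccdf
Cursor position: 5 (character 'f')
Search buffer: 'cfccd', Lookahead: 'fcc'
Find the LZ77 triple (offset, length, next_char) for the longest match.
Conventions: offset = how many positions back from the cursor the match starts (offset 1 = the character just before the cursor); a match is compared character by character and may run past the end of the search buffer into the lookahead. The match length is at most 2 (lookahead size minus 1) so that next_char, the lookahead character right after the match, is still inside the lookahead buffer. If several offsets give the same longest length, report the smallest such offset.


Try each offset into the search buffer:
  offset=1 (pos 4, char 'd'): match length 0
  offset=2 (pos 3, char 'c'): match length 0
  offset=3 (pos 2, char 'c'): match length 0
  offset=4 (pos 1, char 'f'): match length 2
  offset=5 (pos 0, char 'c'): match length 0
Longest match has length 2 at offset 4.
next_char = character at position 5 + 2 = 7 -> 'c'

Best match: offset=4, length=2 (matching 'fc' starting at position 1)
LZ77 triple: (4, 2, 'c')


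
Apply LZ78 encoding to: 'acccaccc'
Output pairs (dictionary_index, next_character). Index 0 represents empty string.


LZ78 encoding steps:
Dictionary: {0: ''}
Step 1: w='' (idx 0), next='a' -> output (0, 'a'), add 'a' as idx 1
Step 2: w='' (idx 0), next='c' -> output (0, 'c'), add 'c' as idx 2
Step 3: w='c' (idx 2), next='c' -> output (2, 'c'), add 'cc' as idx 3
Step 4: w='a' (idx 1), next='c' -> output (1, 'c'), add 'ac' as idx 4
Step 5: w='cc' (idx 3), end of input -> output (3, '')


Encoded: [(0, 'a'), (0, 'c'), (2, 'c'), (1, 'c'), (3, '')]


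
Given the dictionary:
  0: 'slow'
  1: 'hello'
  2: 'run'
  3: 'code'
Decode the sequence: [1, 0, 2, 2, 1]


Look up each index in the dictionary:
  1 -> 'hello'
  0 -> 'slow'
  2 -> 'run'
  2 -> 'run'
  1 -> 'hello'

Decoded: "hello slow run run hello"


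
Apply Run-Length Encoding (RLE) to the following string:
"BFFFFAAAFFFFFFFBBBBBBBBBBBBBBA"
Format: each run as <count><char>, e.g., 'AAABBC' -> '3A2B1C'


Scanning runs left to right:
  i=0: run of 'B' x 1 -> '1B'
  i=1: run of 'F' x 4 -> '4F'
  i=5: run of 'A' x 3 -> '3A'
  i=8: run of 'F' x 7 -> '7F'
  i=15: run of 'B' x 14 -> '14B'
  i=29: run of 'A' x 1 -> '1A'

RLE = 1B4F3A7F14B1A


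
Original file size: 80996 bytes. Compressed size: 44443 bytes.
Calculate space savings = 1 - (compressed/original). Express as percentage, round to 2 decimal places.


ratio = compressed/original = 44443/80996 = 0.548706
savings = 1 - ratio = 1 - 0.548706 = 0.451294
as a percentage: 0.451294 * 100 = 45.13%

Space savings = 1 - 44443/80996 = 45.13%


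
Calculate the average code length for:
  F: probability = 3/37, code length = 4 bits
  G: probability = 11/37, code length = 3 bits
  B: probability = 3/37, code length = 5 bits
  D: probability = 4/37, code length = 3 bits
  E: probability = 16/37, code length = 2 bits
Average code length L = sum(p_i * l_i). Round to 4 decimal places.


Weighted contributions p_i * l_i:
  F: (3/37) * 4 = 12/37
  G: (11/37) * 3 = 33/37
  B: (3/37) * 5 = 15/37
  D: (4/37) * 3 = 12/37
  E: (16/37) * 2 = 32/37
Sum = (12 + 33 + 15 + 12 + 32)/37 = 104/37

L = 104/37 = 2.8108 bits/symbol


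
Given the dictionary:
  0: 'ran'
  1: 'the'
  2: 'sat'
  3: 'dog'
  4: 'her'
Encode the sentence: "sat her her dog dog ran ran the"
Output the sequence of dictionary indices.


Look up each word in the dictionary:
  'sat' -> 2
  'her' -> 4
  'her' -> 4
  'dog' -> 3
  'dog' -> 3
  'ran' -> 0
  'ran' -> 0
  'the' -> 1

Encoded: [2, 4, 4, 3, 3, 0, 0, 1]


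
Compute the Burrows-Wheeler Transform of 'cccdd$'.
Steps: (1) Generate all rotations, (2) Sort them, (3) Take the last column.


Rotations (sorted):
  0: $cccdd -> last char: d
  1: cccdd$ -> last char: $
  2: ccdd$c -> last char: c
  3: cdd$cc -> last char: c
  4: d$cccd -> last char: d
  5: dd$ccc -> last char: c


BWT = d$ccdc


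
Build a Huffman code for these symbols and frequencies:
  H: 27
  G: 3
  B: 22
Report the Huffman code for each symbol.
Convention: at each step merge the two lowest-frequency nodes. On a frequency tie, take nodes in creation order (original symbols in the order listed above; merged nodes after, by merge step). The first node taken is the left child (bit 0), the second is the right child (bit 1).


Huffman tree construction:
Step 1: Merge G(3) + B(22) = 25
Step 2: Merge (G+B)(25) + H(27) = 52
Read each symbol's code off the tree from the root (left child = 0, right child = 1).

Codes:
  H: 1 (length 1)
  G: 00 (length 2)
  B: 01 (length 2)
Average code length: 77/52 = 1.4808 bits/symbol


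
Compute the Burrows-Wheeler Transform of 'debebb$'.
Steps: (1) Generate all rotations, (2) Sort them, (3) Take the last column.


Rotations (sorted):
  0: $debebb -> last char: b
  1: b$debeb -> last char: b
  2: bb$debe -> last char: e
  3: bebb$de -> last char: e
  4: debebb$ -> last char: $
  5: ebb$deb -> last char: b
  6: ebebb$d -> last char: d


BWT = bbee$bd
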